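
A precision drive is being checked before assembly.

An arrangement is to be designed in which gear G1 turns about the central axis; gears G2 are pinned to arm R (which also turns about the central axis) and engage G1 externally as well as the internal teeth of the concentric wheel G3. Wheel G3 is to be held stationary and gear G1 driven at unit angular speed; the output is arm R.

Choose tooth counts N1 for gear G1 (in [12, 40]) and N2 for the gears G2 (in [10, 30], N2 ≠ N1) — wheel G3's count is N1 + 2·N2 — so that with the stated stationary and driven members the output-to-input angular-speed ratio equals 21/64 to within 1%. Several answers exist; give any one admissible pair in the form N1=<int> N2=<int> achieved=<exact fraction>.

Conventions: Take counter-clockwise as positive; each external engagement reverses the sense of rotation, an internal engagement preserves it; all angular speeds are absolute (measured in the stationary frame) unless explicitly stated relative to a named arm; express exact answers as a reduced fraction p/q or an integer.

topology: planetary set — design target 21/64, arm = carrier (Willis)
Willis with ω_ring = 0: ω_arm/ω_sun = N1/(N1+N3); set equal to 21/64  ⇒  N3/N1 = 1/(21/64) − 1 = 43/21
N3 = N1 + 2·N2  ⇒  N2/N1 = (N3/N1 − 1)/2 = (43/21 − 1)/2 = 11/21
smallest multiple with N1 ≥ 12 and N2 ≥ 10: k = 1  ⇒  N1 = 1·21 = 21, N2 = 1·11 = 11 (N1 ≤ 40, N2 ≤ 30, N2 ≠ N1 ✓), N3 = 21 + 2·11 = 43
check: N1/(N1+N3) with N1 = 21, N3 = 43 gives 21/64; |achieved − target| = 0 ≤ 21/6400 ✓

N1=21 N2=11 achieved=21/64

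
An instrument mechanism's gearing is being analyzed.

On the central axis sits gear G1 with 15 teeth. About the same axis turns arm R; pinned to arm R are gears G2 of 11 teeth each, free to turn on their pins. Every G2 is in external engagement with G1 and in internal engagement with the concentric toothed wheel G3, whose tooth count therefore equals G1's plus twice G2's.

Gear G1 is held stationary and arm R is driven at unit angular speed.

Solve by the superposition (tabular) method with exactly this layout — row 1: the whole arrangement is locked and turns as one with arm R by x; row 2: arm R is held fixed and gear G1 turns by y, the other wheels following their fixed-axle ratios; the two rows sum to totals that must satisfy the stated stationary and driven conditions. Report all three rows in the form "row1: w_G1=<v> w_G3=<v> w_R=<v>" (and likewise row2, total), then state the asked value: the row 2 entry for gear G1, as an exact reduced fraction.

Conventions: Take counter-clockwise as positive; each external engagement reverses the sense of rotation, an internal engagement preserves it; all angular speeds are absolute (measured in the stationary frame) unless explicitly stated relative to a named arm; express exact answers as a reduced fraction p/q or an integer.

row1: w_G1=1 w_G3=1 w_R=1
row2: w_G1=-1 w_G3=15/37 w_R=0
total: w_G1=0 w_G3=52/37 w_R=1
asked value: -1

recognized (axles ride arm R): planetary set, 15/11/37 teeth
superposition row 1 [locked train]: every member turns x
row 2 (arm held, sun turns y): ω_ring = −(15/37)·y, ω_arm = 0
boundary: total ω_sun = x + y = 0 and total ω_arm = x = 1  ⇒  y = -1, x = 1
row 2 ring = −(15/37)·(-1) = 15/37
totals (row 1 + row 2): sun 1 + (-1) = 0, ring 1 + 15/37 = 52/37, arm 1 + 0 = 1
asked cell (row2, sun) = -1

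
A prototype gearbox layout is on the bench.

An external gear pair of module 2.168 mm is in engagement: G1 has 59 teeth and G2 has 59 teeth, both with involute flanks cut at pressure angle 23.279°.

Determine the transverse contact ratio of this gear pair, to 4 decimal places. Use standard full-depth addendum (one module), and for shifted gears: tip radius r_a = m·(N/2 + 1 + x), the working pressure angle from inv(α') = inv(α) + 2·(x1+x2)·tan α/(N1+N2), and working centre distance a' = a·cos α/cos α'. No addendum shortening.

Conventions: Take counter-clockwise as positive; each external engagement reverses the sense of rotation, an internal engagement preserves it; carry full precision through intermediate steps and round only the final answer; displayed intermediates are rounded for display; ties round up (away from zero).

1.6208

recognized (one external pair, fixed centres): single-mesh tooth geometry, m = 2.168, N1 = 59, N2 = 59
base radii: r_b1 = 58.749425, r_b2 = 58.749425
tip radii: r_a1 = 66.124000, r_a2 = 66.124000
no profile shift: α' = α, a' = a
action lengths: √(r_a1²−r_b1²) = 30.346144, √(r_a2²−r_b2²) = 30.346144
base pitch p_b = π·m·cos α = 6.256500
CR = (30.346144 + 30.346144 − 127.912000·sin 23.27900°)/6.256500 = 1.620768
contact ratio ≈ 1.6208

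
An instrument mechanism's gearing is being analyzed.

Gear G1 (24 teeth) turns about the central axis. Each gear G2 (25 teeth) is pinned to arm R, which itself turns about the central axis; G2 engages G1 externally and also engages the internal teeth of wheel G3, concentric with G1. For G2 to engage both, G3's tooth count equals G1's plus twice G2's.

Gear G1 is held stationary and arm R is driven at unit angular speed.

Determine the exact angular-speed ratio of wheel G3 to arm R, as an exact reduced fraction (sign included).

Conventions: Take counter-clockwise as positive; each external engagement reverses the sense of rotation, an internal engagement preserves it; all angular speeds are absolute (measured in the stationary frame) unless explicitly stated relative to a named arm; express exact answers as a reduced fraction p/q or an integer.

recognized (axles ride arm R): planetary set, 24/25/74 teeth
ring teeth: 24 + 2·25 = 74
24(ω_sun−ω_arm) = −74(ω_ring−ω_arm),  ω_sun = 0, ω_arm = 1
ω_ring = 1 − (24/74)(0−1) = 49/37
ω_out/ω_in = 49/37

49/37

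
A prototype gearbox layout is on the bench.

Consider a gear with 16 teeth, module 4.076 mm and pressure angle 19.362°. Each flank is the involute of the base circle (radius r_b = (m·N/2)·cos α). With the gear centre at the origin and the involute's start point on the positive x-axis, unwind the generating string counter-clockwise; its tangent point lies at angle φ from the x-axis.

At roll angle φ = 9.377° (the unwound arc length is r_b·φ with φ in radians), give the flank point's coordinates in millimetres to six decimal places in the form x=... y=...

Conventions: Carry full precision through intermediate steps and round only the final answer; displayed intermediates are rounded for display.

topology: single-mesh involute geometry — m = 4.076, N = 16
pitch radius r_p = m·N/2 = 4.076·16/2 = 32.608000
base radius r_b = r_p·cos α = 32.608000·cos 19.362° = 30.763781
roll angle φ = 9.377° = 0.16365952 rad
x = r_b·(cos φ + φ·sin φ) = 31.173022
y = r_b·(sin φ − φ·cos φ) = 0.044831

x=31.173022 y=0.044831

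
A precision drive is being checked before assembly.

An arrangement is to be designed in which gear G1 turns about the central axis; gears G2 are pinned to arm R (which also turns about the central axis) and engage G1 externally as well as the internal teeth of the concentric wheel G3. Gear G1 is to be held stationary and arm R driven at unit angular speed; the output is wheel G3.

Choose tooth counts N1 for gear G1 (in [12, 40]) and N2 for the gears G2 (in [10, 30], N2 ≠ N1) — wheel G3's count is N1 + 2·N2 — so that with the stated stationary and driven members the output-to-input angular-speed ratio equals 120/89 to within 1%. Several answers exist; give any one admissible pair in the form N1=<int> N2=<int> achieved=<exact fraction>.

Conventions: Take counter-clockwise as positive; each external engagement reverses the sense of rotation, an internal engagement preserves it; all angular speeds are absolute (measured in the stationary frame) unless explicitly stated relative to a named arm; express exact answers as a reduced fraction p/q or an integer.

N1=31 N2=29 achieved=120/89

topology: planetary set — design target 120/89, arm = carrier (Willis)
Willis with ω_sun = 0: ω_ring/ω_arm = (N1+N3)/N3; set equal to 120/89  ⇒  N3/N1 = 1/(120/89 − 1) = 89/31
N3 = N1 + 2·N2  ⇒  N2/N1 = (N3/N1 − 1)/2 = (89/31 − 1)/2 = 29/31
smallest multiple with N1 ≥ 12 and N2 ≥ 10: k = 1  ⇒  N1 = 1·31 = 31, N2 = 1·29 = 29 (N1 ≤ 40, N2 ≤ 30, N2 ≠ N1 ✓), N3 = 31 + 2·29 = 89
check: (N1+N3)/N3 with N1 = 31, N3 = 89 gives 120/89; |achieved − target| = 0 ≤ 6/445 ✓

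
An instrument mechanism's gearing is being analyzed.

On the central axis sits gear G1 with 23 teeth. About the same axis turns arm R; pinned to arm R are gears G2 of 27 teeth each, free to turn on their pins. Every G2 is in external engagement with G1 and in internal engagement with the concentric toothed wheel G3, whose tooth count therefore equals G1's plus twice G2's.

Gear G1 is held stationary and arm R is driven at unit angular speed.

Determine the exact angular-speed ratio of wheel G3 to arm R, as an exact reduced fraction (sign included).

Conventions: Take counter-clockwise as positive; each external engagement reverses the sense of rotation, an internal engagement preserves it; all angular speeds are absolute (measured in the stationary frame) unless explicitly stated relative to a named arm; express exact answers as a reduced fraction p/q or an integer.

100/77

class = planetary set [G3 = 23+2·27 = 77; Willis about the carrier]
ring teeth: 23 + 2·27 = 77
23(ω_sun−ω_arm) = −77(ω_ring−ω_arm),  ω_sun = 0, ω_arm = 1
ω_ring = 1 − (23/77)(0−1) = 100/77
ω_out/ω_in = 100/77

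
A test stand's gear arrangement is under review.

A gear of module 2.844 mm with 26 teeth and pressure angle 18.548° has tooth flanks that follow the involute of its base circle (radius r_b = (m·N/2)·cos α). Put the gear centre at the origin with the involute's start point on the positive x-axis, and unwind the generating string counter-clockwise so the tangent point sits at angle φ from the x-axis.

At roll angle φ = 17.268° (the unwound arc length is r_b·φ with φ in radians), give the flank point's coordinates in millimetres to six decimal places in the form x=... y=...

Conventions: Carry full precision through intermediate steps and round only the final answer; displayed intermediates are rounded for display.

x=36.607517 y=0.316953

single-mesh involute tooth geometry (26T wheel at module 2.844)
pitch radius r_p = m·N/2 = 2.844·26/2 = 36.972000
base radius r_b = r_p·cos α = 36.972000·cos 18.548° = 35.051582
roll angle φ = 17.268° = 0.30138346 rad
x = r_b·(cos φ + φ·sin φ) = 36.607517
y = r_b·(sin φ − φ·cos φ) = 0.316953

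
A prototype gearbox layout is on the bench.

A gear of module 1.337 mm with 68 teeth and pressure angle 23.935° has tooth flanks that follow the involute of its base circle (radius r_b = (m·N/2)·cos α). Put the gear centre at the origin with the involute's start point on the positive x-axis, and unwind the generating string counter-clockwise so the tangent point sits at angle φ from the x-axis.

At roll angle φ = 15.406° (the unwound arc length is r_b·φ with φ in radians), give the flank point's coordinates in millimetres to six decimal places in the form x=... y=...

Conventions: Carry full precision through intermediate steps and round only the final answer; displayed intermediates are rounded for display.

single-mesh involute tooth geometry (68T wheel at module 1.337)
pitch radius r_p = m·N/2 = 1.337·68/2 = 45.458000
base radius r_b = r_p·cos α = 45.458000·cos 23.935° = 41.548898
roll angle φ = 15.406° = 0.26888542 rad
x = r_b·(cos φ + φ·sin φ) = 43.023839
y = r_b·(sin φ − φ·cos φ) = 0.267299

x=43.023839 y=0.267299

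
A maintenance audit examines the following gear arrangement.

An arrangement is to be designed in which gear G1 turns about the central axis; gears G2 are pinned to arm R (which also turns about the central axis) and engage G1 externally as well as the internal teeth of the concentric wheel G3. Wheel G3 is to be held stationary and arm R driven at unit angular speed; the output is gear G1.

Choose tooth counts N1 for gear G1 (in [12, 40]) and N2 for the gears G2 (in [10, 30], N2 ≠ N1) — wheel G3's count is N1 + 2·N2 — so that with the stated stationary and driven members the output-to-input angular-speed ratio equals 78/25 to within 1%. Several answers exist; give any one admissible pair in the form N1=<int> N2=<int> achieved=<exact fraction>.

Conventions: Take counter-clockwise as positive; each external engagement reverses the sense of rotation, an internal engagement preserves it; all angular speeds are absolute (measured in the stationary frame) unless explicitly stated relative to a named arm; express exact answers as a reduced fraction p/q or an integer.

topology: planetary set — design target 78/25, arm = carrier (Willis)
Willis with ω_ring = 0: ω_sun/ω_arm = (N1+N3)/N1; set equal to 78/25  ⇒  N3/N1 = 78/25 − 1 = 53/25
N3 = N1 + 2·N2  ⇒  N2/N1 = (N3/N1 − 1)/2 = (53/25 − 1)/2 = 14/25
smallest multiple with N1 ≥ 12 and N2 ≥ 10: k = 1  ⇒  N1 = 1·25 = 25, N2 = 1·14 = 14 (N1 ≤ 40, N2 ≤ 30, N2 ≠ N1 ✓), N3 = 25 + 2·14 = 53
check: (N1+N3)/N1 with N1 = 25, N3 = 53 gives 78/25; |achieved − target| = 0 ≤ 39/1250 ✓

N1=25 N2=14 achieved=78/25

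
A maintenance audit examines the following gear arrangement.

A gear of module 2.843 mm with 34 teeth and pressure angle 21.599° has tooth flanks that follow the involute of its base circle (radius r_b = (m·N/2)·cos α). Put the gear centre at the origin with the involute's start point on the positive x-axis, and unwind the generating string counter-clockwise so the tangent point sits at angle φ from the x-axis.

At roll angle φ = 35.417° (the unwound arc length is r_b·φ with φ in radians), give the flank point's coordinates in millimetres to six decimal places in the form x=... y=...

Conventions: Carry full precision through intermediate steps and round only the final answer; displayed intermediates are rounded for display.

x=52.719771 y=3.404611

class = single-mesh tooth geometry [base-circle involute, m = 2.843, 34T]
pitch radius r_p = m·N/2 = 2.843·34/2 = 48.331000
base radius r_b = r_p·cos α = 48.331000·cos 21.599° = 44.937338
roll angle φ = 35.417° = 0.61814326 rad
x = r_b·(cos φ + φ·sin φ) = 52.719771
y = r_b·(sin φ − φ·cos φ) = 3.404611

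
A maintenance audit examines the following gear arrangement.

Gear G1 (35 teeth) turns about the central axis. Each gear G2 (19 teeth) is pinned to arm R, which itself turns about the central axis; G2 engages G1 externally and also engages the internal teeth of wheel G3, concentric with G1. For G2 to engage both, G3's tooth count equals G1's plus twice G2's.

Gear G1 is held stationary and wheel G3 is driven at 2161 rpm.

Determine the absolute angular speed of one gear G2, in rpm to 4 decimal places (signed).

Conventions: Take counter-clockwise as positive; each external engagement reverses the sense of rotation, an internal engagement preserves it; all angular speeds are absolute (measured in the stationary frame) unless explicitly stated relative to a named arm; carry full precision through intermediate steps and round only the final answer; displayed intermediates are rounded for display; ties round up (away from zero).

topology: planetary set — G1 35T / G2 19T / G3 73T, arm = carrier (Willis)
normalise by the input: solve with ω_ring = 1, then scale by 2161 rpm
ring teeth: 35 + 2·19 = 73
35(ω_sun−ω_arm) = −73(ω_ring−ω_arm),  ω_sun = 0, ω_ring = 1
35(0−ω_arm) = −73(1−ω_arm)  ⇒  108·ω_arm = 73  ⇒  ω_arm = 73/108
sun–planet mesh: 35·(0−73/108) = −19·(ω_p−ω_arm)  ⇒  ω_p−ω_arm = 2555/2052
ω_p = 73/108 + 2555/2052 = 73/38
scale: ω_p = 73/38 × 2161 rpm = +4151.3947 rpm

+4151.3947 rpm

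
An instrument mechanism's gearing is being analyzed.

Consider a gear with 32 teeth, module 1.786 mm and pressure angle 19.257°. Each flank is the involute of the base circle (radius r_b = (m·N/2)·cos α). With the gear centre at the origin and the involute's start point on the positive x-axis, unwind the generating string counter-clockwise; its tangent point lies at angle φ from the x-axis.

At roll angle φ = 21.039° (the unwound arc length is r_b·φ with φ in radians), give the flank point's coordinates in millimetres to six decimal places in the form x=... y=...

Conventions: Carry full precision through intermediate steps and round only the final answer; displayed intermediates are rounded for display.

recognized (one wheel, involute flank): single-mesh tooth geometry, m = 1.786, N = 32
pitch radius r_p = m·N/2 = 1.786·32/2 = 28.576000
base radius r_b = r_p·cos α = 28.576000·cos 19.257° = 26.977137
roll angle φ = 21.039° = 0.36719982 rad
x = r_b·(cos φ + φ·sin φ) = 28.735027
y = r_b·(sin φ − φ·cos φ) = 0.439253

x=28.735027 y=0.439253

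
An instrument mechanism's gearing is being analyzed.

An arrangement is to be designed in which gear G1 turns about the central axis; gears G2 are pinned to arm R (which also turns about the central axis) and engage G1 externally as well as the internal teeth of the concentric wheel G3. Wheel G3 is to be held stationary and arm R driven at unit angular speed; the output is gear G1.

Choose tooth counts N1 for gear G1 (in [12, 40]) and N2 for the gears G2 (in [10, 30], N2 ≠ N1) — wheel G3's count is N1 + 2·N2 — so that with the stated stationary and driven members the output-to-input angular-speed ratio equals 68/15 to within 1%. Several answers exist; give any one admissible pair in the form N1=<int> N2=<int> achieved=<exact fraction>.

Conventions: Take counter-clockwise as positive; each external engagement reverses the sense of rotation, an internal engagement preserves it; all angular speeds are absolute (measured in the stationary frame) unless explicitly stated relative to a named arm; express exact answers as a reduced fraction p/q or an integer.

class = planetary set [ratio 68/15 wanted; Willis about the carrier]
Willis with ω_ring = 0: ω_sun/ω_arm = (N1+N3)/N1; set equal to 68/15  ⇒  N3/N1 = 68/15 − 1 = 53/15
N3 = N1 + 2·N2  ⇒  N2/N1 = (N3/N1 − 1)/2 = (53/15 − 1)/2 = 19/15
smallest multiple with N1 ≥ 12 and N2 ≥ 10: k = 1  ⇒  N1 = 1·15 = 15, N2 = 1·19 = 19 (N1 ≤ 40, N2 ≤ 30, N2 ≠ N1 ✓), N3 = 15 + 2·19 = 53
check: (N1+N3)/N1 with N1 = 15, N3 = 53 gives 68/15; |achieved − target| = 0 ≤ 17/375 ✓

N1=15 N2=19 achieved=68/15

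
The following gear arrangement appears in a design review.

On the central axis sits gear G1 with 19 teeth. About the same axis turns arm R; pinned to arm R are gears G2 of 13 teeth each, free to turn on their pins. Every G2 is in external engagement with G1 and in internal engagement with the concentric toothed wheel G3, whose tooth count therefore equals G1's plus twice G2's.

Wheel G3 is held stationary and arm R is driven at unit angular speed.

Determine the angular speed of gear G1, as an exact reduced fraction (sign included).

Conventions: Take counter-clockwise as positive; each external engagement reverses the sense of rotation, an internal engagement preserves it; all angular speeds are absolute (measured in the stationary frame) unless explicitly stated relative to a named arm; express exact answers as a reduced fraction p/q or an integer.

class = planetary set [G3 = 19+2·13 = 45; Willis about the carrier]
ring teeth: 19 + 2·13 = 45
19(ω_sun−ω_arm) = −45(ω_ring−ω_arm),  ω_ring = 0, ω_arm = 1
ω_sun = 1 − (45/19)(0−1) = 64/19
exact speed ratio = 64/19

64/19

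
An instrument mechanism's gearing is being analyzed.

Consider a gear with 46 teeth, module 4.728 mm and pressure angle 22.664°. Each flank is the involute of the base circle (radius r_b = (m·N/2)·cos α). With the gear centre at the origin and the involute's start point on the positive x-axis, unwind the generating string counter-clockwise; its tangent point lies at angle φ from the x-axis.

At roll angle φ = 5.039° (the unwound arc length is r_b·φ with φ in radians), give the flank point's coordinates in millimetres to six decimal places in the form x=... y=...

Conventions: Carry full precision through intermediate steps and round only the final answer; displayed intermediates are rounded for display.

x=100.734156 y=0.022736

topology: single-mesh involute geometry — m = 4.728, N = 46
pitch radius r_p = m·N/2 = 4.728·46/2 = 108.744000
base radius r_b = r_p·cos α = 108.744000·cos 22.664° = 100.346830
roll angle φ = 5.039° = 0.08794714 rad
x = r_b·(cos φ + φ·sin φ) = 100.734156
y = r_b·(sin φ − φ·cos φ) = 0.022736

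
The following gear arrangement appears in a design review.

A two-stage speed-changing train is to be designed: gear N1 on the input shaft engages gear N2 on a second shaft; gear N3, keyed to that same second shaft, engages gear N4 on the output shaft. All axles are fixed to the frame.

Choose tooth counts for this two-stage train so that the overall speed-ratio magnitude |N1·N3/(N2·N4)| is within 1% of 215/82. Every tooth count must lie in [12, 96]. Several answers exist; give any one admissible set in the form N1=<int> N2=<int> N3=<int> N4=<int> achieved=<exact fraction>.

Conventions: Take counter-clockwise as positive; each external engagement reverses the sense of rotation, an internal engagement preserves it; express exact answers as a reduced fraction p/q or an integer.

N1=15 N2=12 N3=86 N4=41 achieved=215/82

2-stage fixed-axis compound train for ratio 215/82
target = 215/82 in lowest terms: an exact hit needs N1·N3 = k·215 and N2·N4 = k·82 for one integer k, every count in [12, 96]; additionally prefer no 1:1 stage (N1 ≠ N2, N3 ≠ N4)
k = 1…5: no 1:1-free in-range split of k·215 and k·82 into factor pairs; take k = 6
k = 6: N1·N3 = 1290 = 15·86, N2·N4 = 492 = 12·41
achieved = 15·86/(12·41) = 215/82; |achieved − target| = 0 ≤ 43/1640 ✓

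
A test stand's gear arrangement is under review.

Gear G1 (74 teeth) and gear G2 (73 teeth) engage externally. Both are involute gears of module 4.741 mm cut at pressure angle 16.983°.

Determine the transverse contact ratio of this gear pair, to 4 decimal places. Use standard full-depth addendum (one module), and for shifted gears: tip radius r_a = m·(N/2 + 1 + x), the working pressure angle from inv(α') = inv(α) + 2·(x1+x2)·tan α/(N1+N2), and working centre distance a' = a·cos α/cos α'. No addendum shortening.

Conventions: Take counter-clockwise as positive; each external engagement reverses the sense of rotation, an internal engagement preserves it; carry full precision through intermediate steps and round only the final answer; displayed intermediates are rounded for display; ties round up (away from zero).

2.0234

single-mesh involute tooth geometry (74T engaging 73T at module 4.741)
base radii: r_b1 = 167.767321, r_b2 = 165.500195
tip radii: r_a1 = 180.158000, r_a2 = 177.787500
no profile shift: α' = α, a' = a
action lengths: √(r_a1²−r_b1²) = 65.658441, √(r_a2²−r_b2²) = 64.946752
base pitch p_b = π·m·cos α = 14.244773
CR = (65.658441 + 64.946752 − 348.463500·sin 16.98300°)/14.244773 = 2.023423
contact ratio ≈ 2.0234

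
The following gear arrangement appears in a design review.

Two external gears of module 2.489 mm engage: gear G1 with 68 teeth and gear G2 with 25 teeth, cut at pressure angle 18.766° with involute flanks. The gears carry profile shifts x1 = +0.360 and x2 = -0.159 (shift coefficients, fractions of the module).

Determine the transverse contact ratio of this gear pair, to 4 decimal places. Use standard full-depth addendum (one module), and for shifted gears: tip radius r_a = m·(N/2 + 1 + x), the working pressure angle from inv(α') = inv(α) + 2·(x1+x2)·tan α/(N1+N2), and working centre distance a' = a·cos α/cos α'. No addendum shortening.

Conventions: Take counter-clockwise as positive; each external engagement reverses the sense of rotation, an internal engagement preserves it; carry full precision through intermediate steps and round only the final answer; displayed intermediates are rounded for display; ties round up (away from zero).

recognized (one external pair, fixed centres): single-mesh tooth geometry, m = 2.489, N1 = 68, N2 = 25
base radii: r_b1 = 80.127310, r_b2 = 29.458570
tip radii: r_a1 = 88.011040, r_a2 = 33.205749
inv(α') = inv(18.766°) + 2·(+0.360-0.159)·tan α/(68+25) = 0.01370590  ⇒  α' = 19.46637°
a' = a·cos α / cos α' = 115.7385·cos 18.766°/cos 19.46637° = 116.229898
action lengths: √(r_a1²−r_b1²) = 36.408205, √(r_a2²−r_b2²) = 15.323656
base pitch p_b = π·m·cos α = 7.403746
CR = (36.408205 + 15.323656 − 116.229898·sin 19.46637°)/7.403746 = 1.755577
contact ratio ≈ 1.7556

1.7556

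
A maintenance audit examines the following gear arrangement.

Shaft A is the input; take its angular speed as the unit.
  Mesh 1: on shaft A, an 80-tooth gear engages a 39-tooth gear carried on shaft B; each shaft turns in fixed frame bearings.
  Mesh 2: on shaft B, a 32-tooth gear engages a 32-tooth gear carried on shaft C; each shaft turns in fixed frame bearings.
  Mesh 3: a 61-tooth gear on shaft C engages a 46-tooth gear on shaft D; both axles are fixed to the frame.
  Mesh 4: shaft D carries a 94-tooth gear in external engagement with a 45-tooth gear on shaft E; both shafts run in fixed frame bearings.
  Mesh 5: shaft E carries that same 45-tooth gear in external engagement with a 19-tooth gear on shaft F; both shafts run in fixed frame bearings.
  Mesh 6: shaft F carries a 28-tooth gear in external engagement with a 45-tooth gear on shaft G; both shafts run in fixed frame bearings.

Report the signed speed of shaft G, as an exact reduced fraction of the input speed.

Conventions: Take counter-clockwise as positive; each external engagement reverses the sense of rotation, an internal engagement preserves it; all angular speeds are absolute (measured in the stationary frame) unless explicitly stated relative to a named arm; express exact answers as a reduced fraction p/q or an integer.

1284416/153387

6-mesh fixed-axis compound train (all bearings frame-fixed)
mesh 1 [80T→39T]: |ω|/ω_in = 1×80/39 = 80/39, sense flips to −
mesh 2 [32T→32T]: |ω|/ω_in = (80/39)×32/32 = 80/39, sense flips to +
mesh 3 [61T→46T]: |ω|/ω_in = (80/39)×61/46 = 2440/897, sense flips to −
mesh 4 [94T→45T]: |ω|/ω_in = (2440/897)×94/45 = 45872/8073, sense flips to +
mesh 5 [45T→19T]: |ω|/ω_in = (45872/8073)×45/19 = 229360/17043, sense flips to −
mesh 6 [28T→45T]: |ω|/ω_in = (229360/17043)×28/45 = 1284416/153387, sense flips to +
signed output speed (× input speed) = 1284416/153387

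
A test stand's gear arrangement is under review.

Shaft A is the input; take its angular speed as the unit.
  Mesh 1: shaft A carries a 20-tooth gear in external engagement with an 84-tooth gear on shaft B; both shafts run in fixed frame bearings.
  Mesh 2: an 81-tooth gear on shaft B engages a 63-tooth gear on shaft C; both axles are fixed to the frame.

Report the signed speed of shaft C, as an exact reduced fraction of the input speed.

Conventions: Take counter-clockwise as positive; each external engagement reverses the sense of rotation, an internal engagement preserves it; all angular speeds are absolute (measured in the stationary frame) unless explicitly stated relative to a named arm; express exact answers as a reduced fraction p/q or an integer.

15/49

2-mesh fixed-axis compound train (all bearings frame-fixed)
mesh 1 [20T→84T]: |ω|/ω_in = 1×20/84 = 5/21, sense flips to −
mesh 2 [81T→63T]: |ω|/ω_in = (5/21)×81/63 = 15/49, sense flips to +
signed output speed (× input speed) = 15/49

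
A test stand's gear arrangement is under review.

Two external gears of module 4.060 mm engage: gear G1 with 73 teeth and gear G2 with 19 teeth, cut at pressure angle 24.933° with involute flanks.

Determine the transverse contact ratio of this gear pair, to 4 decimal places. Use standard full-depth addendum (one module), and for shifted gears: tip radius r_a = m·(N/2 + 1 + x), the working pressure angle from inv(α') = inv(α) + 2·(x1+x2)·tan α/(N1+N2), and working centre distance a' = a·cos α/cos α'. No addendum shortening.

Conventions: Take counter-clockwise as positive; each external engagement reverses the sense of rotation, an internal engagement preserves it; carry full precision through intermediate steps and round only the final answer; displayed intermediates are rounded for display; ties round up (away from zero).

single-mesh involute tooth geometry (73T engaging 19T at module 4.060)
base radii: r_b1 = 134.378894, r_b2 = 34.975329
tip radii: r_a1 = 152.250000, r_a2 = 42.630000
no profile shift: α' = α, a' = a
action lengths: √(r_a1²−r_b1²) = 71.570771, √(r_a2²−r_b2²) = 24.373003
base pitch p_b = π·m·cos α = 11.566130
CR = (71.570771 + 24.373003 − 186.760000·sin 24.93300°)/11.566130 = 1.488274
contact ratio ≈ 1.4883

1.4883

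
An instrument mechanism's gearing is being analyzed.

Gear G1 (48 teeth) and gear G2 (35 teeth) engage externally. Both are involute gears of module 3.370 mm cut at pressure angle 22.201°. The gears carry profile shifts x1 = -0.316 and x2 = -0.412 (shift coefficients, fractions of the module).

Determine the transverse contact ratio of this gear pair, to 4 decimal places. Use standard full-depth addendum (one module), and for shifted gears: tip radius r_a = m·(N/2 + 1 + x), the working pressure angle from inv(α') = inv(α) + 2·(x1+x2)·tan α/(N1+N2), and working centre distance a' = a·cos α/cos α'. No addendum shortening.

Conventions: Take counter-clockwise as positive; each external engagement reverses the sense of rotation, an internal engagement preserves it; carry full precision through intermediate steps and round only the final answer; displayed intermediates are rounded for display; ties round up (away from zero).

1.8185

topology: single-mesh involute geometry — m = 3.370, 48T/35T pair
base radii: r_b1 = 74.883880, r_b2 = 54.602829
tip radii: r_a1 = 83.185080, r_a2 = 60.956560
inv(α') = inv(22.201°) + 2·(-0.316-0.412)·tan α/(48+35) = 0.01347307  ⇒  α' = 19.35895°
a' = a·cos α / cos α' = 139.8550·cos 22.201°/cos 19.35895° = 137.246576
action lengths: √(r_a1²−r_b1²) = 36.223778, √(r_a2²−r_b2²) = 27.096740
base pitch p_b = π·m·cos α = 9.802277
CR = (36.223778 + 27.096740 − 137.246576·sin 19.35895°)/9.802277 = 1.818485
contact ratio ≈ 1.8185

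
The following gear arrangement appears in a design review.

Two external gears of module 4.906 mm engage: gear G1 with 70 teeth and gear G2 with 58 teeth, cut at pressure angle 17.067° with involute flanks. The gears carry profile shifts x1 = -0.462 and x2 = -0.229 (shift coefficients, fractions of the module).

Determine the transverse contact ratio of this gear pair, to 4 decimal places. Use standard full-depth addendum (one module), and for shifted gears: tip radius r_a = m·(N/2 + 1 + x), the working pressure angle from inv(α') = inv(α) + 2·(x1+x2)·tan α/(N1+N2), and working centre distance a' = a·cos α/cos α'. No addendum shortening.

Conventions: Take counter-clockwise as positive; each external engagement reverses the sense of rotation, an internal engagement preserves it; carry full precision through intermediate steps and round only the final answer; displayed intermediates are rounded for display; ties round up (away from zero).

2.2450

recognized (one external pair, fixed centres): single-mesh tooth geometry, m = 4.906, N1 = 70, N2 = 58
base radii: r_b1 = 164.148271, r_b2 = 136.008568
tip radii: r_a1 = 174.349428, r_a2 = 146.056526
inv(α') = inv(17.067°) + 2·(-0.462-0.229)·tan α/(70+58) = 0.00581972  ⇒  α' = 14.73159°
a' = a·cos α / cos α' = 313.9840·cos 17.067°/cos 14.73159° = 310.359058
action lengths: √(r_a1²−r_b1²) = 58.762812, √(r_a2²−r_b2²) = 53.237001
base pitch p_b = π·m·cos α = 14.733914
CR = (58.762812 + 53.237001 − 310.359058·sin 14.73159°)/14.733914 = 2.245040
contact ratio ≈ 2.2450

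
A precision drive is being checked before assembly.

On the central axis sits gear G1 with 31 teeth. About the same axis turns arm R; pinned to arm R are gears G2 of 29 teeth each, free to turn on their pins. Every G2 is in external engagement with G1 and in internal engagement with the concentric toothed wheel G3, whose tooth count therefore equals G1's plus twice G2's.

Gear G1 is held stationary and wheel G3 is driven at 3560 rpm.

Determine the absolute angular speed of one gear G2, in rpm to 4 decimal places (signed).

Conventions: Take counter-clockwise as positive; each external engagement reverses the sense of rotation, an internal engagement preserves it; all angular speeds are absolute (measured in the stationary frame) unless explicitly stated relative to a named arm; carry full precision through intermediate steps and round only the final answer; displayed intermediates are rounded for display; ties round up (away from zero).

+5462.7586 rpm

topology: planetary set — G1 31T / G2 29T / G3 89T, arm = carrier (Willis)
normalise by the input: solve with ω_ring = 1, then scale by 3560 rpm
ring teeth: 31 + 2·29 = 89
31(ω_sun−ω_arm) = −89(ω_ring−ω_arm),  ω_sun = 0, ω_ring = 1
31(0−ω_arm) = −89(1−ω_arm)  ⇒  120·ω_arm = 89  ⇒  ω_arm = 89/120
sun–planet mesh: 31·(0−89/120) = −29·(ω_p−ω_arm)  ⇒  ω_p−ω_arm = 2759/3480
ω_p = 89/120 + 2759/3480 = 89/58
scale: ω_p = 89/58 × 3560 rpm = +5462.7586 rpm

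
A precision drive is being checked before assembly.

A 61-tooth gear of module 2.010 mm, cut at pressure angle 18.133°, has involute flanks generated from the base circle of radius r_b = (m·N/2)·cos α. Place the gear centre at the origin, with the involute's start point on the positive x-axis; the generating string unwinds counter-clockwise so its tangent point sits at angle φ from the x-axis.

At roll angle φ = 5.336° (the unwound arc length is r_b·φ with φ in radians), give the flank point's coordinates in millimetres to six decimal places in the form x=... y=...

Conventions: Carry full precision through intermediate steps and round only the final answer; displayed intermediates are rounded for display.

topology: single-mesh involute geometry — m = 2.010, N = 61
pitch radius r_p = m·N/2 = 2.010·61/2 = 61.305000
base radius r_b = r_p·cos α = 61.305000·cos 18.133° = 58.260388
roll angle φ = 5.336° = 0.09313077 rad
x = r_b·(cos φ + φ·sin φ) = 58.512496
y = r_b·(sin φ − φ·cos φ) = 0.015673

x=58.512496 y=0.015673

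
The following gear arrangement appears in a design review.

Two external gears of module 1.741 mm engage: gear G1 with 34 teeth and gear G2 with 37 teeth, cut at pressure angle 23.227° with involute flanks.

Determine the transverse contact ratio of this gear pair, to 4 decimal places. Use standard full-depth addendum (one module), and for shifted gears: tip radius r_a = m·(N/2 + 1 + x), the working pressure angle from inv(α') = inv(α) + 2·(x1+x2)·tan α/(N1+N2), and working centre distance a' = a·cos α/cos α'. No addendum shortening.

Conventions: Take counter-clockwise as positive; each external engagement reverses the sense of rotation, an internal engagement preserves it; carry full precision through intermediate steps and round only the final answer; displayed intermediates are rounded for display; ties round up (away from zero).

1.5562

single-mesh involute tooth geometry (34T engaging 37T at module 1.741)
base radii: r_b1 = 27.198151, r_b2 = 29.597988
tip radii: r_a1 = 31.338000, r_a2 = 33.949500
no profile shift: α' = α, a' = a
action lengths: √(r_a1²−r_b1²) = 15.566978, √(r_a2²−r_b2²) = 16.629121
base pitch p_b = π·m·cos α = 5.026207
CR = (15.566978 + 16.629121 − 61.805500·sin 23.22700°)/5.026207 = 1.556155
contact ratio ≈ 1.5562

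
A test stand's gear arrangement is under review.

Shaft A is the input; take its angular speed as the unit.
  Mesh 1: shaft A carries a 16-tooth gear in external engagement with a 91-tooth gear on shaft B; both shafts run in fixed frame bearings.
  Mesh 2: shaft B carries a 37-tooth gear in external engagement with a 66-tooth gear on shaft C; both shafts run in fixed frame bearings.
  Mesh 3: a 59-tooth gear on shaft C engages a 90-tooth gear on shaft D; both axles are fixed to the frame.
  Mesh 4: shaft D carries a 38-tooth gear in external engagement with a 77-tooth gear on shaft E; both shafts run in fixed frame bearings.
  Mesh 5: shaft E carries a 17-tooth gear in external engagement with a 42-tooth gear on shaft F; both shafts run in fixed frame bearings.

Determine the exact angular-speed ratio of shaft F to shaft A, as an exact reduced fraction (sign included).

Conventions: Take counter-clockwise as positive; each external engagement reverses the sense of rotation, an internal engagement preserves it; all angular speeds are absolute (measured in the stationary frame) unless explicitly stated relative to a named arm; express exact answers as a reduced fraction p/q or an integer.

class = fixed-axis compound train [5 meshes; 5 ratios multiply, 5 sense flips]
mesh 1 [16T→91T]: running ratio 16/91, sense −
mesh 2 [37T→66T]: running ratio 296/3003, sense +
mesh 3 [59T→90T]: running ratio 8732/135135, sense −
mesh 4 [38T→77T]: running ratio 331816/10405395, sense +
mesh 5 [17T→42T]: running ratio 2820436/218513295, sense −
ω_out/ω_in = -2820436/218513295

-2820436/218513295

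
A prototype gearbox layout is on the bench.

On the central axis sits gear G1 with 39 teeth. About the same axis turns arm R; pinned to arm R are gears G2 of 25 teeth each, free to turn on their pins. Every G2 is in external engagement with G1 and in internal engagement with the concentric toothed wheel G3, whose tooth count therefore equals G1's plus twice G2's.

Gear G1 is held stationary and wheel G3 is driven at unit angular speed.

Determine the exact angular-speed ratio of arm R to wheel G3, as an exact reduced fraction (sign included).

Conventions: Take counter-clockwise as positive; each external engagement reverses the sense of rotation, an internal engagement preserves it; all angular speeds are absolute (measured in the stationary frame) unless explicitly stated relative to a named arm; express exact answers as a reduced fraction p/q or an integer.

planetary set (39T centre, 25T on arm, 89T internal) — Willis relation
ring teeth: 39 + 2·25 = 89
39(ω_sun−ω_arm) = −89(ω_ring−ω_arm),  ω_sun = 0, ω_ring = 1
39(0−ω_arm) = −89(1−ω_arm)  ⇒  128·ω_arm = 89  ⇒  ω_arm = 89/128
ω_out/ω_in = 89/128

89/128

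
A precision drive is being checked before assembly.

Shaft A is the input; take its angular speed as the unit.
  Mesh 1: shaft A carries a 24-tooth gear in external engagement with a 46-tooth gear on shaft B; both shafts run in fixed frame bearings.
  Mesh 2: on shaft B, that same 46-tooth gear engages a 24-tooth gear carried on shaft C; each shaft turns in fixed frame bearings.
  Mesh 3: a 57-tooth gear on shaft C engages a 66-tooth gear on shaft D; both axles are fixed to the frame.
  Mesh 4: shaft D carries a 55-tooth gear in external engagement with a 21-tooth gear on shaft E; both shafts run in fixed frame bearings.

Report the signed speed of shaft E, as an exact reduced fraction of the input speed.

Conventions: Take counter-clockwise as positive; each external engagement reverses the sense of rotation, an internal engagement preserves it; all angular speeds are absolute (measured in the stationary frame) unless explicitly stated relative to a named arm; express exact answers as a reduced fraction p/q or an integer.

4-mesh fixed-axis compound train (all bearings frame-fixed)
mesh 1 [24T→46T]: |ω|/ω_in = 1×24/46 = 12/23, sense flips to −
mesh 2 [46T→24T]: |ω|/ω_in = (12/23)×46/24 = 1, sense flips to +
mesh 3 [57T→66T]: |ω|/ω_in = 1×57/66 = 19/22, sense flips to −
mesh 4 [55T→21T]: |ω|/ω_in = (19/22)×55/21 = 95/42, sense flips to +
signed output speed (× input speed) = 95/42

95/42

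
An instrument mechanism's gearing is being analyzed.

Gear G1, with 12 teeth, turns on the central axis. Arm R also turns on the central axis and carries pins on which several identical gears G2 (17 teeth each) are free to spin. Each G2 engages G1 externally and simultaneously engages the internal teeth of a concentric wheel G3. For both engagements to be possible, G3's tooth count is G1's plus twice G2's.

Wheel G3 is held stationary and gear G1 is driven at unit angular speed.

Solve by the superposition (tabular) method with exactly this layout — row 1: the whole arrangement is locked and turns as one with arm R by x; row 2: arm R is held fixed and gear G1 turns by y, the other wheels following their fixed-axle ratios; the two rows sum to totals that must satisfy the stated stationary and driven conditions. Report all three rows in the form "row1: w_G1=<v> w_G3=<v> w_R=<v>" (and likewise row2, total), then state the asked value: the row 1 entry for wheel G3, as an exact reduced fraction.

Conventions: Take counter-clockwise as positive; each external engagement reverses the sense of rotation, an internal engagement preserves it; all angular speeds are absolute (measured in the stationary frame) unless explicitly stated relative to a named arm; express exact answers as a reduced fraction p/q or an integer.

row1: w_G1=6/29 w_G3=6/29 w_R=6/29
row2: w_G1=23/29 w_G3=-6/29 w_R=0
total: w_G1=1 w_G3=0 w_R=6/29
asked value: 6/29

class = planetary set [G3 = 12+2·17 = 46; Willis about the carrier]
row 1: whole set turns with the arm by x
row 2 — arm fixed, fixed-axis ratios: sun y, ring −(12/46)·y, arm 0
boundary: total ω_ring = x − (12/46)·y = 0 and total ω_sun = x + y = 1  ⇒  y = 23/29, x = 6/29
row 2 ring = −(12/46)·23/29 = -6/29
totals (row 1 + row 2): sun 6/29 + 23/29 = 1, ring 6/29 + (-6/29) = 0, arm 6/29 + 0 = 6/29
asked cell (row1, ring) = 6/29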